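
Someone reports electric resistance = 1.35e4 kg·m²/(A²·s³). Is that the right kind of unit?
Yes

electric resistance has SI base units: kg * m^2 / (A^2 * s^3)
kg·m²/(A²·s³) reduces to the same SI base units, so it is a valid unit for electric resistance.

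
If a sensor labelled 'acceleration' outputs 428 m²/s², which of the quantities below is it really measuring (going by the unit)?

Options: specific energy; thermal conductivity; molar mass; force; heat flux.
specific energy

acceleration should have units dimensionally equivalent to m / s^2 (e.g. m/s²).
The given unit 'm²/s²' reduces to m^2 / s^2. Of the listed options, that is the dimensionality of specific energy.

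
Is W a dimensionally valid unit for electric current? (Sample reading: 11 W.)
No

electric current has SI base units: A
W does NOT reduce to A; a valid unit for electric current would be e.g. A.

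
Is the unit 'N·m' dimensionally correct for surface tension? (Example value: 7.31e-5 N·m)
No

surface tension has SI base units: kg / s^2
N·m does NOT reduce to kg / s^2; a valid unit for surface tension would be e.g. N/m.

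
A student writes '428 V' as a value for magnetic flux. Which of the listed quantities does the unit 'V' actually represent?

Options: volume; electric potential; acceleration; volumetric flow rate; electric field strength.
electric potential

magnetic flux should have units dimensionally equivalent to kg * m^2 / (A * s^2) (e.g. Wb).
The given unit 'V' reduces to kg * m^2 / (A * s^3). Of the listed options, that is the dimensionality of electric potential.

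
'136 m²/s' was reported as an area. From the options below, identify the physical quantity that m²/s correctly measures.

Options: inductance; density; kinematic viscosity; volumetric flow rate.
kinematic viscosity

area should have units dimensionally equivalent to m^2 (e.g. m²).
The given unit 'm²/s' reduces to m^2 / s. Of the listed options, that is the dimensionality of kinematic viscosity.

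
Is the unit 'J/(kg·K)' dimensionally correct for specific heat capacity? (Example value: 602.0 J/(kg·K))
Yes

specific heat capacity has SI base units: m^2 / (s^2 * K)
J/(kg·K) reduces to the same SI base units, so it is a valid unit for specific heat capacity.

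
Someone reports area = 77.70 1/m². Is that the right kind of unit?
No

area has SI base units: m^2
1/m² does NOT reduce to m^2; a valid unit for area would be e.g. m².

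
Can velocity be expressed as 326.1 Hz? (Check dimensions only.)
No

velocity has SI base units: m / s
Hz does NOT reduce to m / s; a valid unit for velocity would be e.g. m/s.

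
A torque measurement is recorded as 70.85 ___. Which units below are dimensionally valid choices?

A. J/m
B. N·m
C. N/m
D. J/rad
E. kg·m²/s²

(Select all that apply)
B, D, E

torque has SI base units: kg * m^2 / s^2

Checking each option against kg * m^2 / s^2:
  A. J/m: ✗ does not match
  B. N·m: ✓ matches
  C. N/m: ✗ does not match
  D. J/rad: ✓ matches
  E. kg·m²/s²: ✓ matches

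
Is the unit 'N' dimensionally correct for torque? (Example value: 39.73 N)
No

torque has SI base units: kg * m^2 / s^2
N does NOT reduce to kg * m^2 / s^2; a valid unit for torque would be e.g. N·m.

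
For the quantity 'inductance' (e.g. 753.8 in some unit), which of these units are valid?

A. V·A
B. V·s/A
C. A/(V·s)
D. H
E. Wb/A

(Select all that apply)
B, D, E

inductance has SI base units: kg * m^2 / (A^2 * s^2)

Checking each option against kg * m^2 / (A^2 * s^2):
  A. V·A: ✗ does not match
  B. V·s/A: ✓ matches
  C. A/(V·s): ✗ does not match
  D. H: ✓ matches
  E. Wb/A: ✓ matches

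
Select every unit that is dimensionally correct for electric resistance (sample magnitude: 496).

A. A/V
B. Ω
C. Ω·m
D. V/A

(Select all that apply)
B, D

electric resistance has SI base units: kg * m^2 / (A^2 * s^3)

Checking each option against kg * m^2 / (A^2 * s^3):
  A. A/V: ✗ does not match
  B. Ω: ✓ matches
  C. Ω·m: ✗ does not match
  D. V/A: ✓ matches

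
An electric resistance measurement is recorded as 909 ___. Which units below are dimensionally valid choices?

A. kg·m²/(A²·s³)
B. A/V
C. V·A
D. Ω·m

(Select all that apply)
A

electric resistance has SI base units: kg * m^2 / (A^2 * s^3)

Checking each option against kg * m^2 / (A^2 * s^3):
  A. kg·m²/(A²·s³): ✓ matches
  B. A/V: ✗ does not match
  C. V·A: ✗ does not match
  D. Ω·m: ✗ does not match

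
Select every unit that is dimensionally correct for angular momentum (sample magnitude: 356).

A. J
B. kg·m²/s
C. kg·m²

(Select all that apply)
B

angular momentum has SI base units: kg * m^2 / s

Checking each option against kg * m^2 / s:
  A. J: ✗ does not match
  B. kg·m²/s: ✓ matches
  C. kg·m²: ✗ does not match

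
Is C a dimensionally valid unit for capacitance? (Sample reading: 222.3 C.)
No

capacitance has SI base units: A^2 * s^4 / (kg * m^2)
C does NOT reduce to A^2 * s^4 / (kg * m^2); a valid unit for capacitance would be e.g. F.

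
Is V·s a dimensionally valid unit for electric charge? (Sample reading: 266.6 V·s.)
No

electric charge has SI base units: A * s
V·s does NOT reduce to A * s; a valid unit for electric charge would be e.g. C.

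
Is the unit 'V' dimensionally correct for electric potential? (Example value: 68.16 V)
Yes

electric potential has SI base units: kg * m^2 / (A * s^3)
V reduces to the same SI base units, so it is a valid unit for electric potential.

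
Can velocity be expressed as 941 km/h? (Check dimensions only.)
Yes

velocity has SI base units: m / s
km/h reduces to the same SI base units, so it is a valid unit for velocity.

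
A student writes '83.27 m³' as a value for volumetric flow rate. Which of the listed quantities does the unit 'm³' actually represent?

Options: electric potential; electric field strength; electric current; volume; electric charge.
volume

volumetric flow rate should have units dimensionally equivalent to m^3 / s (e.g. m³/s).
The given unit 'm³' reduces to m^3. Of the listed options, that is the dimensionality of volume.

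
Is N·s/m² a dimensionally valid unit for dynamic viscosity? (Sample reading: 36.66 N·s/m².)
Yes

dynamic viscosity has SI base units: kg / (m * s)
N·s/m² reduces to the same SI base units, so it is a valid unit for dynamic viscosity.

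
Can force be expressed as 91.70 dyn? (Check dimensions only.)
Yes

force has SI base units: kg * m / s^2
dyn reduces to the same SI base units, so it is a valid unit for force.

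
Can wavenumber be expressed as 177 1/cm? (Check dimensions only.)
Yes

wavenumber has SI base units: 1 / m
1/cm reduces to the same SI base units, so it is a valid unit for wavenumber.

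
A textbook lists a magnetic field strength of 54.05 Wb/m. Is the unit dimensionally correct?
No

magnetic field strength has SI base units: A / m
Wb/m does NOT reduce to A / m; a valid unit for magnetic field strength would be e.g. A/m.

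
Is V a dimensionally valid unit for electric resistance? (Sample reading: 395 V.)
No

electric resistance has SI base units: kg * m^2 / (A^2 * s^3)
V does NOT reduce to kg * m^2 / (A^2 * s^3); a valid unit for electric resistance would be e.g. Ω.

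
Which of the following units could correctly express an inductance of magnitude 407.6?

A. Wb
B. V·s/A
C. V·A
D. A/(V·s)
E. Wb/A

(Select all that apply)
B, E

inductance has SI base units: kg * m^2 / (A^2 * s^2)

Checking each option against kg * m^2 / (A^2 * s^2):
  A. Wb: ✗ does not match
  B. V·s/A: ✓ matches
  C. V·A: ✗ does not match
  D. A/(V·s): ✗ does not match
  E. Wb/A: ✓ matches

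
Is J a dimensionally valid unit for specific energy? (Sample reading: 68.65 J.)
No

specific energy has SI base units: m^2 / s^2
J does NOT reduce to m^2 / s^2; a valid unit for specific energy would be e.g. J/kg.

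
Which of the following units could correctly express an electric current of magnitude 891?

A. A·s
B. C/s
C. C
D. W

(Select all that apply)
B

electric current has SI base units: A

Checking each option against A:
  A. A·s: ✗ does not match
  B. C/s: ✓ matches
  C. C: ✗ does not match
  D. W: ✗ does not match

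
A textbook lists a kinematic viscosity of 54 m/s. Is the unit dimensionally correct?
No

kinematic viscosity has SI base units: m^2 / s
m/s does NOT reduce to m^2 / s; a valid unit for kinematic viscosity would be e.g. m²/s.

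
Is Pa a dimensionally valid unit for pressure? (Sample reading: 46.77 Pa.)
Yes

pressure has SI base units: kg / (m * s^2)
Pa reduces to the same SI base units, so it is a valid unit for pressure.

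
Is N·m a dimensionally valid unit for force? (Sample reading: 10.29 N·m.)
No

force has SI base units: kg * m / s^2
N·m does NOT reduce to kg * m / s^2; a valid unit for force would be e.g. N.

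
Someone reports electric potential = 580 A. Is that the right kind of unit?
No

electric potential has SI base units: kg * m^2 / (A * s^3)
A does NOT reduce to kg * m^2 / (A * s^3); a valid unit for electric potential would be e.g. V.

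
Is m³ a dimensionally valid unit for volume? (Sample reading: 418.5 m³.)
Yes

volume has SI base units: m^3
m³ reduces to the same SI base units, so it is a valid unit for volume.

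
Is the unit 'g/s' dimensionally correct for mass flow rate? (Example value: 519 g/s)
Yes

mass flow rate has SI base units: kg / s
g/s reduces to the same SI base units, so it is a valid unit for mass flow rate.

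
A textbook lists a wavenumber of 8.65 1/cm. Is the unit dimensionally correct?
Yes

wavenumber has SI base units: 1 / m
1/cm reduces to the same SI base units, so it is a valid unit for wavenumber.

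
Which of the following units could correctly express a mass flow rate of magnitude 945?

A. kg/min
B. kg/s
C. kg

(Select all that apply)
A, B

mass flow rate has SI base units: kg / s

Checking each option against kg / s:
  A. kg/min: ✓ matches
  B. kg/s: ✓ matches
  C. kg: ✗ does not match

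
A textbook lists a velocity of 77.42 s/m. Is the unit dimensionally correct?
No

velocity has SI base units: m / s
s/m does NOT reduce to m / s; a valid unit for velocity would be e.g. m/s.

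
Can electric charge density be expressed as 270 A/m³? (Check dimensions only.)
No

electric charge density has SI base units: A * s / m^3
A/m³ does NOT reduce to A * s / m^3; a valid unit for electric charge density would be e.g. C/m³.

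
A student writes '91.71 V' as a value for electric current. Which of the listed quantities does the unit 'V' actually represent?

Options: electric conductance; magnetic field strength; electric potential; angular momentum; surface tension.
electric potential

electric current should have units dimensionally equivalent to A (e.g. A).
The given unit 'V' reduces to kg * m^2 / (A * s^3). Of the listed options, that is the dimensionality of electric potential.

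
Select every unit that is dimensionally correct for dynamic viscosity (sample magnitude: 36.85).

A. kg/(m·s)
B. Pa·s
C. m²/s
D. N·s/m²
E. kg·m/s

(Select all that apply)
A, B, D

dynamic viscosity has SI base units: kg / (m * s)

Checking each option against kg / (m * s):
  A. kg/(m·s): ✓ matches
  B. Pa·s: ✓ matches
  C. m²/s: ✗ does not match
  D. N·s/m²: ✓ matches
  E. kg·m/s: ✗ does not match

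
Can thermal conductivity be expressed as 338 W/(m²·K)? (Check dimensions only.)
No

thermal conductivity has SI base units: kg * m / (s^3 * K)
W/(m²·K) does NOT reduce to kg * m / (s^3 * K); a valid unit for thermal conductivity would be e.g. W/(m·K).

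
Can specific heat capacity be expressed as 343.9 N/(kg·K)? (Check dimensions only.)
No

specific heat capacity has SI base units: m^2 / (s^2 * K)
N/(kg·K) does NOT reduce to m^2 / (s^2 * K); a valid unit for specific heat capacity would be e.g. J/(kg·K).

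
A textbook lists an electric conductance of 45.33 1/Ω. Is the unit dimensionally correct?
Yes

electric conductance has SI base units: A^2 * s^3 / (kg * m^2)
1/Ω reduces to the same SI base units, so it is a valid unit for electric conductance.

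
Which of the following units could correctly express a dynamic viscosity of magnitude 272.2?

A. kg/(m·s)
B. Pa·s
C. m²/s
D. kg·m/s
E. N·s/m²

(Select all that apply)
A, B, E

dynamic viscosity has SI base units: kg / (m * s)

Checking each option against kg / (m * s):
  A. kg/(m·s): ✓ matches
  B. Pa·s: ✓ matches
  C. m²/s: ✗ does not match
  D. kg·m/s: ✗ does not match
  E. N·s/m²: ✓ matches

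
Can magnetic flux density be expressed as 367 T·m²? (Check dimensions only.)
No

magnetic flux density has SI base units: kg / (A * s^2)
T·m² does NOT reduce to kg / (A * s^2); a valid unit for magnetic flux density would be e.g. T.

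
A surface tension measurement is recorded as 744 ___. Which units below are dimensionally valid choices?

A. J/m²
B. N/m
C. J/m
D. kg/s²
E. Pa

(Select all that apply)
A, B, D

surface tension has SI base units: kg / s^2

Checking each option against kg / s^2:
  A. J/m²: ✓ matches
  B. N/m: ✓ matches
  C. J/m: ✗ does not match
  D. kg/s²: ✓ matches
  E. Pa: ✗ does not match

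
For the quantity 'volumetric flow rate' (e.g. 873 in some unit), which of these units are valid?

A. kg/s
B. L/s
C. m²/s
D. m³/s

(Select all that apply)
B, D

volumetric flow rate has SI base units: m^3 / s

Checking each option against m^3 / s:
  A. kg/s: ✗ does not match
  B. L/s: ✓ matches
  C. m²/s: ✗ does not match
  D. m³/s: ✓ matches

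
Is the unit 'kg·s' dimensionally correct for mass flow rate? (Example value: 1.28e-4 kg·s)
No

mass flow rate has SI base units: kg / s
kg·s does NOT reduce to kg / s; a valid unit for mass flow rate would be e.g. kg/s.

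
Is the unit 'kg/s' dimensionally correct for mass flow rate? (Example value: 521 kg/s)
Yes

mass flow rate has SI base units: kg / s
kg/s reduces to the same SI base units, so it is a valid unit for mass flow rate.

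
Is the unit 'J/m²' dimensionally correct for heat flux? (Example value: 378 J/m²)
No

heat flux has SI base units: kg / s^3
J/m² does NOT reduce to kg / s^3; a valid unit for heat flux would be e.g. W/m².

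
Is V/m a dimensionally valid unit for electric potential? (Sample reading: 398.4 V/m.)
No

electric potential has SI base units: kg * m^2 / (A * s^3)
V/m does NOT reduce to kg * m^2 / (A * s^3); a valid unit for electric potential would be e.g. V.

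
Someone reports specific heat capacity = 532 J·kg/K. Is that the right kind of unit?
No

specific heat capacity has SI base units: m^2 / (s^2 * K)
J·kg/K does NOT reduce to m^2 / (s^2 * K); a valid unit for specific heat capacity would be e.g. J/(kg·K).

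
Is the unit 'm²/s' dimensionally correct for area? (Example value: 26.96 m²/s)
No

area has SI base units: m^2
m²/s does NOT reduce to m^2; a valid unit for area would be e.g. m².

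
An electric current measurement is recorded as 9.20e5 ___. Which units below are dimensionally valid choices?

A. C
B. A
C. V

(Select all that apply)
B

electric current has SI base units: A

Checking each option against A:
  A. C: ✗ does not match
  B. A: ✓ matches
  C. V: ✗ does not match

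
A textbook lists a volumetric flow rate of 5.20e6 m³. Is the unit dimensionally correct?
No

volumetric flow rate has SI base units: m^3 / s
m³ does NOT reduce to m^3 / s; a valid unit for volumetric flow rate would be e.g. m³/s.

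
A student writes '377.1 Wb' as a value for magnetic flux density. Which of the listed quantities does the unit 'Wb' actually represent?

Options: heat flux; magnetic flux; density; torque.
magnetic flux

magnetic flux density should have units dimensionally equivalent to kg / (A * s^2) (e.g. T).
The given unit 'Wb' reduces to kg * m^2 / (A * s^2). Of the listed options, that is the dimensionality of magnetic flux.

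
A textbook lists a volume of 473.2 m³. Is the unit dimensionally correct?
Yes

volume has SI base units: m^3
m³ reduces to the same SI base units, so it is a valid unit for volume.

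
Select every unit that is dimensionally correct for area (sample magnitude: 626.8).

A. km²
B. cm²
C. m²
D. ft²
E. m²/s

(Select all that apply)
A, B, C, D

area has SI base units: m^2

Checking each option against m^2:
  A. km²: ✓ matches
  B. cm²: ✓ matches
  C. m²: ✓ matches
  D. ft²: ✓ matches
  E. m²/s: ✗ does not match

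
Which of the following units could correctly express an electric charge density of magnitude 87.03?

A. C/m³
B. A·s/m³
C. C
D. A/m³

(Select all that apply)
A, B

electric charge density has SI base units: A * s / m^3

Checking each option against A * s / m^3:
  A. C/m³: ✓ matches
  B. A·s/m³: ✓ matches
  C. C: ✗ does not match
  D. A/m³: ✗ does not match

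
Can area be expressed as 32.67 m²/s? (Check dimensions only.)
No

area has SI base units: m^2
m²/s does NOT reduce to m^2; a valid unit for area would be e.g. m².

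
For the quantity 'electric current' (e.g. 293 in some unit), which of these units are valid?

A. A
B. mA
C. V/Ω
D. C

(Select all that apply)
A, B, C

electric current has SI base units: A

Checking each option against A:
  A. A: ✓ matches
  B. mA: ✓ matches
  C. V/Ω: ✓ matches
  D. C: ✗ does not match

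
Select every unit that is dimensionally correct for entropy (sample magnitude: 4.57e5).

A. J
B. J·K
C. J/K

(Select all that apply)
C

entropy has SI base units: kg * m^2 / (s^2 * K)

Checking each option against kg * m^2 / (s^2 * K):
  A. J: ✗ does not match
  B. J·K: ✗ does not match
  C. J/K: ✓ matches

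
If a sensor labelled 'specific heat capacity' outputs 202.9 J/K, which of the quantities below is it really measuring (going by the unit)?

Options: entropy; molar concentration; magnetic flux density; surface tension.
entropy

specific heat capacity should have units dimensionally equivalent to m^2 / (s^2 * K) (e.g. J/(kg·K)).
The given unit 'J/K' reduces to kg * m^2 / (s^2 * K). Of the listed options, that is the dimensionality of entropy.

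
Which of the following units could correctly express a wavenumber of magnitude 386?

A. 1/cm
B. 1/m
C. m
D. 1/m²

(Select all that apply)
A, B

wavenumber has SI base units: 1 / m

Checking each option against 1 / m:
  A. 1/cm: ✓ matches
  B. 1/m: ✓ matches
  C. m: ✗ does not match
  D. 1/m²: ✗ does not match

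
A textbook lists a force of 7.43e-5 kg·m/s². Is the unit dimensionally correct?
Yes

force has SI base units: kg * m / s^2
kg·m/s² reduces to the same SI base units, so it is a valid unit for force.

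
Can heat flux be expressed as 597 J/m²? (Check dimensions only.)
No

heat flux has SI base units: kg / s^3
J/m² does NOT reduce to kg / s^3; a valid unit for heat flux would be e.g. W/m².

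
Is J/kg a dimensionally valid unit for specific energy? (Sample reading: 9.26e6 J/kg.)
Yes

specific energy has SI base units: m^2 / s^2
J/kg reduces to the same SI base units, so it is a valid unit for specific energy.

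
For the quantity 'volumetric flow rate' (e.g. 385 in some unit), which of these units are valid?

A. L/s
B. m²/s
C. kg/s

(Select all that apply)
A

volumetric flow rate has SI base units: m^3 / s

Checking each option against m^3 / s:
  A. L/s: ✓ matches
  B. m²/s: ✗ does not match
  C. kg/s: ✗ does not match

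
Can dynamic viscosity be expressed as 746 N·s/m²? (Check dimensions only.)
Yes

dynamic viscosity has SI base units: kg / (m * s)
N·s/m² reduces to the same SI base units, so it is a valid unit for dynamic viscosity.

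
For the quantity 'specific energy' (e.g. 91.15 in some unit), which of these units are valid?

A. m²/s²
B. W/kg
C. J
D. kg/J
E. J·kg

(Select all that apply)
A

specific energy has SI base units: m^2 / s^2

Checking each option against m^2 / s^2:
  A. m²/s²: ✓ matches
  B. W/kg: ✗ does not match
  C. J: ✗ does not match
  D. kg/J: ✗ does not match
  E. J·kg: ✗ does not match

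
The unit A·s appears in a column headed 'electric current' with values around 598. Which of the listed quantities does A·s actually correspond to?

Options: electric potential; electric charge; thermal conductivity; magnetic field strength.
electric charge

electric current should have units dimensionally equivalent to A (e.g. A).
The given unit 'A·s' reduces to A * s. Of the listed options, that is the dimensionality of electric charge.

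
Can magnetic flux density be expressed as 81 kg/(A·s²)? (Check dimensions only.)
Yes

magnetic flux density has SI base units: kg / (A * s^2)
kg/(A·s²) reduces to the same SI base units, so it is a valid unit for magnetic flux density.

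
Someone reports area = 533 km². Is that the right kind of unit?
Yes

area has SI base units: m^2
km² reduces to the same SI base units, so it is a valid unit for area.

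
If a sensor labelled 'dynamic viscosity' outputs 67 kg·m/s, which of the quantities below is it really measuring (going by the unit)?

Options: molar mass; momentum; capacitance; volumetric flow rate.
momentum

dynamic viscosity should have units dimensionally equivalent to kg / (m * s) (e.g. Pa·s).
The given unit 'kg·m/s' reduces to kg * m / s. Of the listed options, that is the dimensionality of momentum.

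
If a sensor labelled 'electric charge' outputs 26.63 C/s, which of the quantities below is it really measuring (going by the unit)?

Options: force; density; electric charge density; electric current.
electric current

electric charge should have units dimensionally equivalent to A * s (e.g. C).
The given unit 'C/s' reduces to A. Of the listed options, that is the dimensionality of electric current.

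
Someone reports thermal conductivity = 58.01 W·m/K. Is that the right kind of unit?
No

thermal conductivity has SI base units: kg * m / (s^3 * K)
W·m/K does NOT reduce to kg * m / (s^3 * K); a valid unit for thermal conductivity would be e.g. W/(m·K).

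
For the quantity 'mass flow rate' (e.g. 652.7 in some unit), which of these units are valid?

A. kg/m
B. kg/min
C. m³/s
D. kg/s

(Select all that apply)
B, D

mass flow rate has SI base units: kg / s

Checking each option against kg / s:
  A. kg/m: ✗ does not match
  B. kg/min: ✓ matches
  C. m³/s: ✗ does not match
  D. kg/s: ✓ matches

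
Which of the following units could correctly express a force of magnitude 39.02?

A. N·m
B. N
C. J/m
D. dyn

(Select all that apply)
B, C, D

force has SI base units: kg * m / s^2

Checking each option against kg * m / s^2:
  A. N·m: ✗ does not match
  B. N: ✓ matches
  C. J/m: ✓ matches
  D. dyn: ✓ matches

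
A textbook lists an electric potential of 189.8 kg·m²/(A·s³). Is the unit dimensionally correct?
Yes

electric potential has SI base units: kg * m^2 / (A * s^3)
kg·m²/(A·s³) reduces to the same SI base units, so it is a valid unit for electric potential.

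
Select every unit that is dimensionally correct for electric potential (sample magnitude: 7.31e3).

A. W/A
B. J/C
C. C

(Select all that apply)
A, B

electric potential has SI base units: kg * m^2 / (A * s^3)

Checking each option against kg * m^2 / (A * s^3):
  A. W/A: ✓ matches
  B. J/C: ✓ matches
  C. C: ✗ does not match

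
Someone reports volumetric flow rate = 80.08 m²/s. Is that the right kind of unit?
No

volumetric flow rate has SI base units: m^3 / s
m²/s does NOT reduce to m^3 / s; a valid unit for volumetric flow rate would be e.g. m³/s.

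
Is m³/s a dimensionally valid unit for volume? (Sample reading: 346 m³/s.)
No

volume has SI base units: m^3
m³/s does NOT reduce to m^3; a valid unit for volume would be e.g. m³.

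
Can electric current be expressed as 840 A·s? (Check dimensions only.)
No

electric current has SI base units: A
A·s does NOT reduce to A; a valid unit for electric current would be e.g. A.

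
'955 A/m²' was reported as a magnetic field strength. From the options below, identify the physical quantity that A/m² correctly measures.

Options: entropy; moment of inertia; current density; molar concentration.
current density

magnetic field strength should have units dimensionally equivalent to A / m (e.g. A/m).
The given unit 'A/m²' reduces to A / m^2. Of the listed options, that is the dimensionality of current density.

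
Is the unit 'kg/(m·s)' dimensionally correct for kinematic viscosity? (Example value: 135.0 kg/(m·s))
No

kinematic viscosity has SI base units: m^2 / s
kg/(m·s) does NOT reduce to m^2 / s; a valid unit for kinematic viscosity would be e.g. m²/s.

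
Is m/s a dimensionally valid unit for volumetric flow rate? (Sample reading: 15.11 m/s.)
No

volumetric flow rate has SI base units: m^3 / s
m/s does NOT reduce to m^3 / s; a valid unit for volumetric flow rate would be e.g. m³/s.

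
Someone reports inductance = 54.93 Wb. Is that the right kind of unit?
No

inductance has SI base units: kg * m^2 / (A^2 * s^2)
Wb does NOT reduce to kg * m^2 / (A^2 * s^2); a valid unit for inductance would be e.g. H.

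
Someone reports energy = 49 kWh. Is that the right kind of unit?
Yes

energy has SI base units: kg * m^2 / s^2
kWh reduces to the same SI base units, so it is a valid unit for energy.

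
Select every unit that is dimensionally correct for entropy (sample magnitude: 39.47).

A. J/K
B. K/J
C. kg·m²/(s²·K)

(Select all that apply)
A, C

entropy has SI base units: kg * m^2 / (s^2 * K)

Checking each option against kg * m^2 / (s^2 * K):
  A. J/K: ✓ matches
  B. K/J: ✗ does not match
  C. kg·m²/(s²·K): ✓ matches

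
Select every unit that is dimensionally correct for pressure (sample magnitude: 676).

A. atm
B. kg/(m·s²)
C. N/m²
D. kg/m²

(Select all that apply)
A, B, C

pressure has SI base units: kg / (m * s^2)

Checking each option against kg / (m * s^2):
  A. atm: ✓ matches
  B. kg/(m·s²): ✓ matches
  C. N/m²: ✓ matches
  D. kg/m²: ✗ does not match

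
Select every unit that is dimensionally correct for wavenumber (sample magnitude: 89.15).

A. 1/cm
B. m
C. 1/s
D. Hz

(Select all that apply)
A

wavenumber has SI base units: 1 / m

Checking each option against 1 / m:
  A. 1/cm: ✓ matches
  B. m: ✗ does not match
  C. 1/s: ✗ does not match
  D. Hz: ✗ does not match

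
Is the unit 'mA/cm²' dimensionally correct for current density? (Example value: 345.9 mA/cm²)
Yes

current density has SI base units: A / m^2
mA/cm² reduces to the same SI base units, so it is a valid unit for current density.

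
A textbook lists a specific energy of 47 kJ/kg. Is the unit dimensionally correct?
Yes

specific energy has SI base units: m^2 / s^2
kJ/kg reduces to the same SI base units, so it is a valid unit for specific energy.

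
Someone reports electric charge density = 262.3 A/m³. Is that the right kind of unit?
No

electric charge density has SI base units: A * s / m^3
A/m³ does NOT reduce to A * s / m^3; a valid unit for electric charge density would be e.g. C/m³.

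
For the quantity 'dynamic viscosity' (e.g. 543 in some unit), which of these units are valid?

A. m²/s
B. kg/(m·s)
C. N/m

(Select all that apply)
B

dynamic viscosity has SI base units: kg / (m * s)

Checking each option against kg / (m * s):
  A. m²/s: ✗ does not match
  B. kg/(m·s): ✓ matches
  C. N/m: ✗ does not match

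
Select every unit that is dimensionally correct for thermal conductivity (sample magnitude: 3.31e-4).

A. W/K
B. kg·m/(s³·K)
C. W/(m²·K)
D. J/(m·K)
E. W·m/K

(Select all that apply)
B

thermal conductivity has SI base units: kg * m / (s^3 * K)

Checking each option against kg * m / (s^3 * K):
  A. W/K: ✗ does not match
  B. kg·m/(s³·K): ✓ matches
  C. W/(m²·K): ✗ does not match
  D. J/(m·K): ✗ does not match
  E. W·m/K: ✗ does not match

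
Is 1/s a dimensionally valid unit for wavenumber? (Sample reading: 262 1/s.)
No

wavenumber has SI base units: 1 / m
1/s does NOT reduce to 1 / m; a valid unit for wavenumber would be e.g. 1/m.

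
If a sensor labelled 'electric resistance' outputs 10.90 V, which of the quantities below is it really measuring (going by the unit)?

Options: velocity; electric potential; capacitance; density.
electric potential

electric resistance should have units dimensionally equivalent to kg * m^2 / (A^2 * s^3) (e.g. Ω).
The given unit 'V' reduces to kg * m^2 / (A * s^3). Of the listed options, that is the dimensionality of electric potential.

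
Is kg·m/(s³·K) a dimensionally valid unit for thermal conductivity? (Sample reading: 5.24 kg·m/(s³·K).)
Yes

thermal conductivity has SI base units: kg * m / (s^3 * K)
kg·m/(s³·K) reduces to the same SI base units, so it is a valid unit for thermal conductivity.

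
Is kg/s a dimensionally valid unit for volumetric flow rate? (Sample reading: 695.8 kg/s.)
No

volumetric flow rate has SI base units: m^3 / s
kg/s does NOT reduce to m^3 / s; a valid unit for volumetric flow rate would be e.g. m³/s.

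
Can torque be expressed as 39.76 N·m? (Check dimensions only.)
Yes

torque has SI base units: kg * m^2 / s^2
N·m reduces to the same SI base units, so it is a valid unit for torque.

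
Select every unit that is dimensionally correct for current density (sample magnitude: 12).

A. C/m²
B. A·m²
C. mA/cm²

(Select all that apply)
C

current density has SI base units: A / m^2

Checking each option against A / m^2:
  A. C/m²: ✗ does not match
  B. A·m²: ✗ does not match
  C. mA/cm²: ✓ matches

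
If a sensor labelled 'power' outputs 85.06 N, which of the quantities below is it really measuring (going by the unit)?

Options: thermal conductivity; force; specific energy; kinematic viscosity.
force

power should have units dimensionally equivalent to kg * m^2 / s^3 (e.g. W).
The given unit 'N' reduces to kg * m / s^2. Of the listed options, that is the dimensionality of force.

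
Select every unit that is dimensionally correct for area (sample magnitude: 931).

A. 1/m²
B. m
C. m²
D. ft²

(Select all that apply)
C, D

area has SI base units: m^2

Checking each option against m^2:
  A. 1/m²: ✗ does not match
  B. m: ✗ does not match
  C. m²: ✓ matches
  D. ft²: ✓ matches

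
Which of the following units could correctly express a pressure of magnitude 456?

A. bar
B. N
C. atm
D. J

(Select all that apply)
A, C

pressure has SI base units: kg / (m * s^2)

Checking each option against kg / (m * s^2):
  A. bar: ✓ matches
  B. N: ✗ does not match
  C. atm: ✓ matches
  D. J: ✗ does not match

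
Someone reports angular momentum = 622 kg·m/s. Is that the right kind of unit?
No

angular momentum has SI base units: kg * m^2 / s
kg·m/s does NOT reduce to kg * m^2 / s; a valid unit for angular momentum would be e.g. kg·m²/s.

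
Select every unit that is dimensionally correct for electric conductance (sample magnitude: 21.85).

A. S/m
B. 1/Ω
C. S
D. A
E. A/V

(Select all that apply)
B, C, E

electric conductance has SI base units: A^2 * s^3 / (kg * m^2)

Checking each option against A^2 * s^3 / (kg * m^2):
  A. S/m: ✗ does not match
  B. 1/Ω: ✓ matches
  C. S: ✓ matches
  D. A: ✗ does not match
  E. A/V: ✓ matches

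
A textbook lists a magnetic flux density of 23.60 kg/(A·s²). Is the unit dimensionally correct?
Yes

magnetic flux density has SI base units: kg / (A * s^2)
kg/(A·s²) reduces to the same SI base units, so it is a valid unit for magnetic flux density.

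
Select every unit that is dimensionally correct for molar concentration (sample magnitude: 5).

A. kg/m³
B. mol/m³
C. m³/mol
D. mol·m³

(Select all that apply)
B

molar concentration has SI base units: mol / m^3

Checking each option against mol / m^3:
  A. kg/m³: ✗ does not match
  B. mol/m³: ✓ matches
  C. m³/mol: ✗ does not match
  D. mol·m³: ✗ does not match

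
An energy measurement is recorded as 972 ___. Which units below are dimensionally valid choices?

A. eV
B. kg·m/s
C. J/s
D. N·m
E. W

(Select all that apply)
A, D

energy has SI base units: kg * m^2 / s^2

Checking each option against kg * m^2 / s^2:
  A. eV: ✓ matches
  B. kg·m/s: ✗ does not match
  C. J/s: ✗ does not match
  D. N·m: ✓ matches
  E. W: ✗ does not match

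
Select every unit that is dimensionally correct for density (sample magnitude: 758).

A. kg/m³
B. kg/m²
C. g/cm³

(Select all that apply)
A, C

density has SI base units: kg / m^3

Checking each option against kg / m^3:
  A. kg/m³: ✓ matches
  B. kg/m²: ✗ does not match
  C. g/cm³: ✓ matches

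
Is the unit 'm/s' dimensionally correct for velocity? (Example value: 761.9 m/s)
Yes

velocity has SI base units: m / s
m/s reduces to the same SI base units, so it is a valid unit for velocity.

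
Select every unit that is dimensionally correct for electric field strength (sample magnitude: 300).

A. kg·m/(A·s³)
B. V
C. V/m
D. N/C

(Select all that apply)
A, C, D

electric field strength has SI base units: kg * m / (A * s^3)

Checking each option against kg * m / (A * s^3):
  A. kg·m/(A·s³): ✓ matches
  B. V: ✗ does not match
  C. V/m: ✓ matches
  D. N/C: ✓ matches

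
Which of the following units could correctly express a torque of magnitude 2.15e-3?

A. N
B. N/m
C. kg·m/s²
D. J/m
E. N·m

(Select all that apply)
E

torque has SI base units: kg * m^2 / s^2

Checking each option against kg * m^2 / s^2:
  A. N: ✗ does not match
  B. N/m: ✗ does not match
  C. kg·m/s²: ✗ does not match
  D. J/m: ✗ does not match
  E. N·m: ✓ matches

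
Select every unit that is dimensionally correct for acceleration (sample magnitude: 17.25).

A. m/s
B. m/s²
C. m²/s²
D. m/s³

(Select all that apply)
B

acceleration has SI base units: m / s^2

Checking each option against m / s^2:
  A. m/s: ✗ does not match
  B. m/s²: ✓ matches
  C. m²/s²: ✗ does not match
  D. m/s³: ✗ does not match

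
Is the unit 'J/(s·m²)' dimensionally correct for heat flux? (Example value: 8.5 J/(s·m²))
Yes

heat flux has SI base units: kg / s^3
J/(s·m²) reduces to the same SI base units, so it is a valid unit for heat flux.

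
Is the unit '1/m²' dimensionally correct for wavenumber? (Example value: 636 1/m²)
No

wavenumber has SI base units: 1 / m
1/m² does NOT reduce to 1 / m; a valid unit for wavenumber would be e.g. 1/m.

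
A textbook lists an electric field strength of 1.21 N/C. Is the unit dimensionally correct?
Yes

electric field strength has SI base units: kg * m / (A * s^3)
N/C reduces to the same SI base units, so it is a valid unit for electric field strength.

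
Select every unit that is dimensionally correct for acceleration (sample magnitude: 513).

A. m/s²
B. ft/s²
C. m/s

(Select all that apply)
A, B

acceleration has SI base units: m / s^2

Checking each option against m / s^2:
  A. m/s²: ✓ matches
  B. ft/s²: ✓ matches
  C. m/s: ✗ does not match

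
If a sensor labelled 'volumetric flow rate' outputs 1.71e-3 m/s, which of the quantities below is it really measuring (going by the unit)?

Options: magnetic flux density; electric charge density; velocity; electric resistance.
velocity

volumetric flow rate should have units dimensionally equivalent to m^3 / s (e.g. m³/s).
The given unit 'm/s' reduces to m / s. Of the listed options, that is the dimensionality of velocity.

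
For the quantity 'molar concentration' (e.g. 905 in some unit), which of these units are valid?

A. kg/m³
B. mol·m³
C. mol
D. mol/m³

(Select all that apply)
D

molar concentration has SI base units: mol / m^3

Checking each option against mol / m^3:
  A. kg/m³: ✗ does not match
  B. mol·m³: ✗ does not match
  C. mol: ✗ does not match
  D. mol/m³: ✓ matches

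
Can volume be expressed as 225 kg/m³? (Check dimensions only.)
No

volume has SI base units: m^3
kg/m³ does NOT reduce to m^3; a valid unit for volume would be e.g. m³.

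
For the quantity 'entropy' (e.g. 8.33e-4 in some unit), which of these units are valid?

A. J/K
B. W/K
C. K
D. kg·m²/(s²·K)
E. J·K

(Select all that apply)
A, D

entropy has SI base units: kg * m^2 / (s^2 * K)

Checking each option against kg * m^2 / (s^2 * K):
  A. J/K: ✓ matches
  B. W/K: ✗ does not match
  C. K: ✗ does not match
  D. kg·m²/(s²·K): ✓ matches
  E. J·K: ✗ does not match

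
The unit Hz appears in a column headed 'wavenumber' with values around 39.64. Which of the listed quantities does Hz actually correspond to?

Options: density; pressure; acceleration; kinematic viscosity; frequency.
frequency

wavenumber should have units dimensionally equivalent to 1 / m (e.g. 1/m).
The given unit 'Hz' reduces to 1 / s. Of the listed options, that is the dimensionality of frequency.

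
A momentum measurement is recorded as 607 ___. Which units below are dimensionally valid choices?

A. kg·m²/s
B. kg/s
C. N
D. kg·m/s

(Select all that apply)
D

momentum has SI base units: kg * m / s

Checking each option against kg * m / s:
  A. kg·m²/s: ✗ does not match
  B. kg/s: ✗ does not match
  C. N: ✗ does not match
  D. kg·m/s: ✓ matches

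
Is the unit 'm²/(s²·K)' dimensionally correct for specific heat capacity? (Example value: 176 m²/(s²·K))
Yes

specific heat capacity has SI base units: m^2 / (s^2 * K)
m²/(s²·K) reduces to the same SI base units, so it is a valid unit for specific heat capacity.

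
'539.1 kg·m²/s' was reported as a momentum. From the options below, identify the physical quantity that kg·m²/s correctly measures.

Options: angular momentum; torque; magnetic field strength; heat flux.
angular momentum

momentum should have units dimensionally equivalent to kg * m / s (e.g. kg·m/s).
The given unit 'kg·m²/s' reduces to kg * m^2 / s. Of the listed options, that is the dimensionality of angular momentum.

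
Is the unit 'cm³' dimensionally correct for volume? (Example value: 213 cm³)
Yes

volume has SI base units: m^3
cm³ reduces to the same SI base units, so it is a valid unit for volume.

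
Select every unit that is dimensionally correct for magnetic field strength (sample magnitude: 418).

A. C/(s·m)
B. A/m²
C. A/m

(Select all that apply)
A, C

magnetic field strength has SI base units: A / m

Checking each option against A / m:
  A. C/(s·m): ✓ matches
  B. A/m²: ✗ does not match
  C. A/m: ✓ matches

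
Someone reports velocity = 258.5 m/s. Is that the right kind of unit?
Yes

velocity has SI base units: m / s
m/s reduces to the same SI base units, so it is a valid unit for velocity.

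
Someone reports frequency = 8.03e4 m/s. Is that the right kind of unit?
No

frequency has SI base units: 1 / s
m/s does NOT reduce to 1 / s; a valid unit for frequency would be e.g. Hz.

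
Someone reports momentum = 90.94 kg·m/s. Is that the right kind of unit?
Yes

momentum has SI base units: kg * m / s
kg·m/s reduces to the same SI base units, so it is a valid unit for momentum.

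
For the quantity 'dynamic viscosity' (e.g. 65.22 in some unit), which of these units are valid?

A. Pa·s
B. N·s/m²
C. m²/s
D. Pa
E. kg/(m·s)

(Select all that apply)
A, B, E

dynamic viscosity has SI base units: kg / (m * s)

Checking each option against kg / (m * s):
  A. Pa·s: ✓ matches
  B. N·s/m²: ✓ matches
  C. m²/s: ✗ does not match
  D. Pa: ✗ does not match
  E. kg/(m·s): ✓ matches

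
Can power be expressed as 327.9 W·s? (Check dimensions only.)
No

power has SI base units: kg * m^2 / s^3
W·s does NOT reduce to kg * m^2 / s^3; a valid unit for power would be e.g. W.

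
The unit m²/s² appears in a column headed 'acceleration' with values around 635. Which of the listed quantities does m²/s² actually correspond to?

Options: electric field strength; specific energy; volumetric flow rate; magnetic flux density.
specific energy

acceleration should have units dimensionally equivalent to m / s^2 (e.g. m/s²).
The given unit 'm²/s²' reduces to m^2 / s^2. Of the listed options, that is the dimensionality of specific energy.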